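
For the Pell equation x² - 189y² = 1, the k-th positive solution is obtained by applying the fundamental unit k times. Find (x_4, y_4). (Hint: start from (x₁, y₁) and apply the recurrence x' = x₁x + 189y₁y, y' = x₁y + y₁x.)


Step 1: Find the fundamental solution (x₁, y₁) of x² - 189y² = 1.
  Expand √189 as a continued fraction. a₀ = ⌊√189⌋ = 13; iterate m_{k+1} = d_k·a_k − m_k, d_{k+1} = (189 − m_{k+1}²)/d_k, a_{k+1} = ⌊(a₀ + m_{k+1})/d_{k+1}⌋ (starting m₀ = 0, d₀ = 1), with convergents p_k = a_k·p_{k-1} + p_{k-2}, q_k = a_k·q_{k-1} + q_{k-2} (p₋₁ = 1, q₋₁ = 0):
  k = 0: a₀ = 13; p₀/q₀ = 13/1; p₀² − 189·q₀² = 169 − 189 = -20.
  k = 1: m = 13, d = 20, a = ⌊(13 + 13)/20⌋ = 1; p/q = (1·13 + 1)/(1·1 + 0) = 14/1; p² − 189·q² = 196 − 189 = 7.
  k = 2: m = 7, d = 7, a = ⌊(13 + 7)/7⌋ = 2; p/q = (2·14 + 13)/(2·1 + 1) = 41/3; p² − 189·q² = 1681 − 1701 = -20.
  k = 3: m = 7, d = 20, a = ⌊(13 + 7)/20⌋ = 1; p/q = (1·41 + 14)/(1·3 + 1) = 55/4; p² − 189·q² = 3025 − 3024 = 1.
  The first convergent with p² − 189·q² = 1 gives the fundamental solution (x₁, y₁) = (55, 4).
Step 2: Apply the recurrence (x_{n+1}, y_{n+1}) = (x₁x_n + 189y₁y_n, x₁y_n + y₁x_n) repeatedly.
  From (x_1, y_1) = (55, 4): x_2 = 55·55 + 189·4·4 = 6049; y_2 = 55·4 + 4·55 = 440.
  From (x_2, y_2) = (6049, 440): x_3 = 55·6049 + 189·4·440 = 665335; y_3 = 55·440 + 4·6049 = 48396.
  From (x_3, y_3) = (665335, 48396): x_4 = 55·665335 + 189·4·48396 = 73180801; y_4 = 55·48396 + 4·665335 = 5323120.
Step 3: Verify x_4² - 189·y_4² = 5355429635001601 - 5355429635001600 = 1 (should be 1). ✓

(x_1, y_1) = (55, 4); (x_4, y_4) = (73180801, 5323120).


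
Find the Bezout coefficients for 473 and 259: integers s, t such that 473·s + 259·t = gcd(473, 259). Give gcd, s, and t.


Euclidean algorithm on (473, 259) — divide until remainder is 0:
  473 = 1 · 259 + 214
  259 = 1 · 214 + 45
  214 = 4 · 45 + 34
  45 = 1 · 34 + 11
  34 = 3 · 11 + 1
  11 = 11 · 1 + 0
gcd(473, 259) = 1.
Track Bezout coefficients alongside the remainders: start with r₀ = 473 = a·1 + b·0 (s = 1, t = 0) and r₁ = 259 = a·0 + b·1 (s = 0, t = 1); each new remainder r_{k+1} = r_{k-1} − q_k·r_k inherits s_{k+1} = s_{k-1} − q_k·s_k, t_{k+1} = t_{k-1} − q_k·t_k, so r_k = a·s_k + b·t_k at every step:
  q = 1: r = 214, s = 1 − 1·0 = 1, t = 0 − 1·1 = -1  (check: 473·1 + 259·(-1) = 214)
  q = 1: r = 45, s = 0 − 1·1 = -1, t = 1 − 1·(-1) = 2  (check: 473·(-1) + 259·2 = 45)
  q = 4: r = 34, s = 1 − 4·(-1) = 5, t = -1 − 4·2 = -9  (check: 473·5 + 259·(-9) = 34)
  q = 1: r = 11, s = -1 − 1·5 = -6, t = 2 − 1·(-9) = 11  (check: 473·(-6) + 259·11 = 11)
  q = 3: r = 1, s = 5 − 3·(-6) = 23, t = -9 − 3·11 = -42  (check: 473·23 + 259·(-42) = 1)
The row with r = 1 (the gcd) gives the Bezout coefficients s = 23, t = -42.
Result: 473 · (23) + 259 · (-42) = 1.

gcd(473, 259) = 1; s = 23, t = -42 (check: 473·23 + 259·(-42) = 1).


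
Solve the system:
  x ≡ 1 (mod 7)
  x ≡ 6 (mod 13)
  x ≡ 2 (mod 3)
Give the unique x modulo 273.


Moduli 7, 13, 3 are pairwise coprime; by CRT there is a unique solution modulo M = 7 · 13 · 3 = 273.
Solve pairwise, accumulating the modulus:
  Start with x ≡ 1 (mod 7).
  Combine with x ≡ 6 (mod 13): since gcd(7, 13) = 1, we get a unique residue mod 91.
    Write x = 1 + 7·t and substitute into x ≡ 6 (mod 13): 7·t ≡ 6 − 1 = 5 (mod 13).
    The inverse of 7 mod 13 is 2 (since 7·2 = 14 = 1·13 + 1), so t ≡ 2·5 = 10 ≡ 10 (mod 13).
    Then x = 1 + 7·10 = 71, valid modulo lcm(7, 13) = 91: x ≡ 71 (mod 91).
  Combine with x ≡ 2 (mod 3): since gcd(91, 3) = 1, we get a unique residue mod 273.
    Write x = 71 + 91·t and substitute into x ≡ 2 (mod 3): 91·t ≡ 2 − 71 = -69 (mod 3).
    Reduce coefficients mod 3: 1·t ≡ 0 (mod 3).
    So t ≡ 0 (mod 3).
    Then x = 71 + 91·0 = 71, valid modulo lcm(91, 3) = 273: x ≡ 71 (mod 273).
Verify: 71 mod 7 = 1 ✓, 71 mod 13 = 6 ✓, 71 mod 3 = 2 ✓.

x ≡ 71 (mod 273).


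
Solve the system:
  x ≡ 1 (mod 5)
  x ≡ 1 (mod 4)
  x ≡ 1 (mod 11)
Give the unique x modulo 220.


Moduli 5, 4, 11 are pairwise coprime; by CRT there is a unique solution modulo M = 5 · 4 · 11 = 220.
Solve pairwise, accumulating the modulus:
  Start with x ≡ 1 (mod 5).
  Combine with x ≡ 1 (mod 4): since gcd(5, 4) = 1, we get a unique residue mod 20.
    Write x = 1 + 5·t and substitute into x ≡ 1 (mod 4): 5·t ≡ 1 − 1 = 0 (mod 4).
    Reduce coefficients mod 4: 1·t ≡ 0 (mod 4).
    So t ≡ 0 (mod 4).
    Then x = 1 + 5·0 = 1, valid modulo lcm(5, 4) = 20: x ≡ 1 (mod 20).
  Combine with x ≡ 1 (mod 11): since gcd(20, 11) = 1, we get a unique residue mod 220.
    Write x = 1 + 20·t and substitute into x ≡ 1 (mod 11): 20·t ≡ 1 − 1 = 0 (mod 11).
    Reduce coefficients mod 11: 9·t ≡ 0 (mod 11).
    The inverse of 9 mod 11 is 5 (since 9·5 = 45 = 4·11 + 1), so t ≡ 5·0 = 0 ≡ 0 (mod 11).
    Then x = 1 + 20·0 = 1, valid modulo lcm(20, 11) = 220: x ≡ 1 (mod 220).
Verify: 1 mod 5 = 1 ✓, 1 mod 4 = 1 ✓, 1 mod 11 = 1 ✓.

x ≡ 1 (mod 220).


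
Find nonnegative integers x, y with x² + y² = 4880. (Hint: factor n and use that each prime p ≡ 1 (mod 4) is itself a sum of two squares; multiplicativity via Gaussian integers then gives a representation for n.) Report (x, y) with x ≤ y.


Step 1: Factor n = 4880 = 2^4 · 5 · 61.
Step 2: Check the mod-4 condition on each prime factor: 2 = 2 (special); 5 ≡ 1 (mod 4), exponent 1; 61 ≡ 1 (mod 4), exponent 1.
All primes ≡ 3 (mod 4) appear to even exponent (or don't appear), so by the two-squares theorem n IS expressible as a sum of two squares.
Step 3: Build a representation. Group n = k² · m with k = 4 and m = 5 · 61 = 305 (a product of primes ≡ 1 (mod 4)); a representation of m scales to one of n via (k·x)² + (k·y)² = k²(x² + y²). Each prime p ≡ 1 (mod 4) is itself a sum of two squares; find a² by testing p − a² for a perfect square:
  5: 5 − 1² = 4 = 2² ⇒ 5 = 1² + 2².
  61: 61 − 1² = 60, 61 − 2² = 57, 61 − 3² = 52, 61 − 4² = 45, 61 − 5² = 36 = 6² ⇒ 61 = 5² + 6².
  Combine using the Brahmagupta–Fibonacci identity (a² + b²)(c² + d²) = (ac − bd)² + (ad + bc)² = (ac + bd)² + (ad − bc)²:
  5 · 61 = 305: from (1² + 2²)(5² + 6²), take (1·5 − 2·6, 1·6 + 2·5) = (5 − 12, 6 + 10) = (-7, 16); dropping signs (only squares matter) gives (7, 16); check 7² + 16² = 49 + 256 = 305 ✓.
  Scale by k = 4: (4·7, 4·16) = (28, 64).
Step 4: Order so x ≤ y and verify: 28² + 64² = 784 + 4096 = 4880 = n. ✓

n = 4880 = 28² + 64² (one valid representation with x ≤ y).


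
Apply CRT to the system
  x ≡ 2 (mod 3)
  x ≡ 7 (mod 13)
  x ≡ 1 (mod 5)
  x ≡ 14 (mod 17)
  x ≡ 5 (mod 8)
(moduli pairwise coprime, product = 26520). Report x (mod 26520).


Product of moduli M = 3 · 13 · 5 · 17 · 8 = 26520.
Merge one congruence at a time:
  Start: x ≡ 2 (mod 3).
  Combine with x ≡ 7 (mod 13); new modulus lcm = 39.
    Write x = 2 + 3·t and substitute into x ≡ 7 (mod 13): 3·t ≡ 7 − 2 = 5 (mod 13).
    The inverse of 3 mod 13 is 9 (since 3·9 = 27 = 2·13 + 1), so t ≡ 9·5 = 45 ≡ 6 (mod 13).
    Then x = 2 + 3·6 = 20, valid modulo lcm(3, 13) = 39: x ≡ 20 (mod 39).
  Combine with x ≡ 1 (mod 5); new modulus lcm = 195.
    Write x = 20 + 39·t and substitute into x ≡ 1 (mod 5): 39·t ≡ 1 − 20 = -19 (mod 5).
    Reduce coefficients mod 5: 4·t ≡ 1 (mod 5).
    The inverse of 4 mod 5 is 4 (since 4·4 = 16 = 3·5 + 1), so t ≡ 4·1 = 4 ≡ 4 (mod 5).
    Then x = 20 + 39·4 = 176, valid modulo lcm(39, 5) = 195: x ≡ 176 (mod 195).
  Combine with x ≡ 14 (mod 17); new modulus lcm = 3315.
    Write x = 176 + 195·t and substitute into x ≡ 14 (mod 17): 195·t ≡ 14 − 176 = -162 (mod 17).
    Reduce coefficients mod 17: 8·t ≡ 8 (mod 17).
    The inverse of 8 mod 17 is 15 (since 8·15 = 120 = 7·17 + 1), so t ≡ 15·8 = 120 ≡ 1 (mod 17).
    Then x = 176 + 195·1 = 371, valid modulo lcm(195, 17) = 3315: x ≡ 371 (mod 3315).
  Combine with x ≡ 5 (mod 8); new modulus lcm = 26520.
    Write x = 371 + 3315·t and substitute into x ≡ 5 (mod 8): 3315·t ≡ 5 − 371 = -366 (mod 8).
    Reduce coefficients mod 8: 3·t ≡ 2 (mod 8).
    The inverse of 3 mod 8 is 3 (since 3·3 = 9 = 1·8 + 1), so t ≡ 3·2 = 6 ≡ 6 (mod 8).
    Then x = 371 + 3315·6 = 20261, valid modulo lcm(3315, 8) = 26520: x ≡ 20261 (mod 26520).
Verify against each original: 20261 mod 3 = 2, 20261 mod 13 = 7, 20261 mod 5 = 1, 20261 mod 17 = 14, 20261 mod 8 = 5.

x ≡ 20261 (mod 26520).


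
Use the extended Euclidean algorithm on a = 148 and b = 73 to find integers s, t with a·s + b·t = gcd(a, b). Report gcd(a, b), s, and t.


Euclidean algorithm on (148, 73) — divide until remainder is 0:
  148 = 2 · 73 + 2
  73 = 36 · 2 + 1
  2 = 2 · 1 + 0
gcd(148, 73) = 1.
Track Bezout coefficients alongside the remainders: start with r₀ = 148 = a·1 + b·0 (s = 1, t = 0) and r₁ = 73 = a·0 + b·1 (s = 0, t = 1); each new remainder r_{k+1} = r_{k-1} − q_k·r_k inherits s_{k+1} = s_{k-1} − q_k·s_k, t_{k+1} = t_{k-1} − q_k·t_k, so r_k = a·s_k + b·t_k at every step:
  q = 2: r = 2, s = 1 − 2·0 = 1, t = 0 − 2·1 = -2  (check: 148·1 + 73·(-2) = 2)
  q = 36: r = 1, s = 0 − 36·1 = -36, t = 1 − 36·(-2) = 73  (check: 148·(-36) + 73·73 = 1)
The row with r = 1 (the gcd) gives the Bezout coefficients s = -36, t = 73.
Result: 148 · (-36) + 73 · (73) = 1.

gcd(148, 73) = 1; s = -36, t = 73 (check: 148·(-36) + 73·73 = 1).


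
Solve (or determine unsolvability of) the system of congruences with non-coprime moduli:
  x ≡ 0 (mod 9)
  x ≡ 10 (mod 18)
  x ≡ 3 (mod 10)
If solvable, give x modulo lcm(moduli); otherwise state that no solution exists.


Moduli 9, 18, 10 are not pairwise coprime, so CRT works modulo lcm(m_i) when all pairwise compatibility conditions hold.
Pairwise compatibility: gcd(m_i, m_j) must divide a_i - a_j for every pair.
Merge one congruence at a time:
  Start: x ≡ 0 (mod 9).
  Combine with x ≡ 10 (mod 18): gcd(9, 18) = 9, and 10 - 0 = 10 is NOT divisible by 9.
    ⇒ system is inconsistent (no integer solution).

No solution (the system is inconsistent).


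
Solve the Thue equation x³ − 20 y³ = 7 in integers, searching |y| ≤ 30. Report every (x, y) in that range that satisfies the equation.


The equation is x³ - 20y³ = 7. For fixed y, x³ = 20·y³ + 7, so a solution requires the RHS to be a perfect cube.
Strategy: iterate y from -30 to 30, compute RHS = 20·y³ + 7, and check whether it is a (positive or negative) perfect cube.
Check small values of y:
  y = 0: RHS = 7 is not a perfect cube.
  y = 1: RHS = 27 = (3)³ ⇒ x = 3 works.
  y = -1: RHS = -13 is not a perfect cube.
  y = 2: RHS = 167 is not a perfect cube.
  y = -2: RHS = -153 is not a perfect cube.
  y = 3: RHS = 547 is not a perfect cube.
  y = -3: RHS = -533 is not a perfect cube.
Continuing the search up to |y| = 30 finds no further solutions beyond those listed.
Collected solutions: (3, 1).

Solutions (with |y| ≤ 30): (3, 1).


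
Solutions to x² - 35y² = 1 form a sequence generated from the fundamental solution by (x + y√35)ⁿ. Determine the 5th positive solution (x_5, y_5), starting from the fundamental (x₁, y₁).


Step 1: Find the fundamental solution (x₁, y₁) of x² - 35y² = 1.
  Expand √35 as a continued fraction. a₀ = ⌊√35⌋ = 5; iterate m_{k+1} = d_k·a_k − m_k, d_{k+1} = (35 − m_{k+1}²)/d_k, a_{k+1} = ⌊(a₀ + m_{k+1})/d_{k+1}⌋ (starting m₀ = 0, d₀ = 1), with convergents p_k = a_k·p_{k-1} + p_{k-2}, q_k = a_k·q_{k-1} + q_{k-2} (p₋₁ = 1, q₋₁ = 0):
  k = 0: a₀ = 5; p₀/q₀ = 5/1; p₀² − 35·q₀² = 25 − 35 = -10.
  k = 1: m = 5, d = 10, a = ⌊(5 + 5)/10⌋ = 1; p/q = (1·5 + 1)/(1·1 + 0) = 6/1; p² − 35·q² = 36 − 35 = 1.
  The first convergent with p² − 35·q² = 1 gives the fundamental solution (x₁, y₁) = (6, 1).
Step 2: Apply the recurrence (x_{n+1}, y_{n+1}) = (x₁x_n + 35y₁y_n, x₁y_n + y₁x_n) repeatedly.
  From (x_1, y_1) = (6, 1): x_2 = 6·6 + 35·1·1 = 71; y_2 = 6·1 + 1·6 = 12.
  From (x_2, y_2) = (71, 12): x_3 = 6·71 + 35·1·12 = 846; y_3 = 6·12 + 1·71 = 143.
  From (x_3, y_3) = (846, 143): x_4 = 6·846 + 35·1·143 = 10081; y_4 = 6·143 + 1·846 = 1704.
  From (x_4, y_4) = (10081, 1704): x_5 = 6·10081 + 35·1·1704 = 120126; y_5 = 6·1704 + 1·10081 = 20305.
Step 3: Verify x_5² - 35·y_5² = 14430255876 - 14430255875 = 1 (should be 1). ✓

(x_1, y_1) = (6, 1); (x_5, y_5) = (120126, 20305).


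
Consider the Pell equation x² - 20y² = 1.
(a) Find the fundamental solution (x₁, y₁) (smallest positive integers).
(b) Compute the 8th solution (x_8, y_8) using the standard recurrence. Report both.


Step 1: Find the fundamental solution (x₁, y₁) of x² - 20y² = 1.
  Expand √20 as a continued fraction. a₀ = ⌊√20⌋ = 4; iterate m_{k+1} = d_k·a_k − m_k, d_{k+1} = (20 − m_{k+1}²)/d_k, a_{k+1} = ⌊(a₀ + m_{k+1})/d_{k+1}⌋ (starting m₀ = 0, d₀ = 1), with convergents p_k = a_k·p_{k-1} + p_{k-2}, q_k = a_k·q_{k-1} + q_{k-2} (p₋₁ = 1, q₋₁ = 0):
  k = 0: a₀ = 4; p₀/q₀ = 4/1; p₀² − 20·q₀² = 16 − 20 = -4.
  k = 1: m = 4, d = 4, a = ⌊(4 + 4)/4⌋ = 2; p/q = (2·4 + 1)/(2·1 + 0) = 9/2; p² − 20·q² = 81 − 80 = 1.
  The first convergent with p² − 20·q² = 1 gives the fundamental solution (x₁, y₁) = (9, 2).
Step 2: Apply the recurrence (x_{n+1}, y_{n+1}) = (x₁x_n + 20y₁y_n, x₁y_n + y₁x_n) repeatedly.
  From (x_1, y_1) = (9, 2): x_2 = 9·9 + 20·2·2 = 161; y_2 = 9·2 + 2·9 = 36.
  From (x_2, y_2) = (161, 36): x_3 = 9·161 + 20·2·36 = 2889; y_3 = 9·36 + 2·161 = 646.
  From (x_3, y_3) = (2889, 646): x_4 = 9·2889 + 20·2·646 = 51841; y_4 = 9·646 + 2·2889 = 11592.
  From (x_4, y_4) = (51841, 11592): x_5 = 9·51841 + 20·2·11592 = 930249; y_5 = 9·11592 + 2·51841 = 208010.
  From (x_5, y_5) = (930249, 208010): x_6 = 9·930249 + 20·2·208010 = 16692641; y_6 = 9·208010 + 2·930249 = 3732588.
  From (x_6, y_6) = (16692641, 3732588): x_7 = 9·16692641 + 20·2·3732588 = 299537289; y_7 = 9·3732588 + 2·16692641 = 66978574.
  From (x_7, y_7) = (299537289, 66978574): x_8 = 9·299537289 + 20·2·66978574 = 5374978561; y_8 = 9·66978574 + 2·299537289 = 1201881744.
Step 3: Verify x_8² - 20·y_8² = 28890394531209630721 - 28890394531209630720 = 1 (should be 1). ✓

(x_1, y_1) = (9, 2); (x_8, y_8) = (5374978561, 1201881744).


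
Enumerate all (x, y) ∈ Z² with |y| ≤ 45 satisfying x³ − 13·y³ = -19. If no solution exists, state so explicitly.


The equation is x³ - 13y³ = -19. For fixed y, x³ = 13·y³ − 19, so a solution requires the RHS to be a perfect cube.
Strategy: iterate y from -45 to 45, compute RHS = 13·y³ − 19, and check whether it is a (positive or negative) perfect cube.
Check small values of y:
  y = 0: RHS = -19 is not a perfect cube.
  y = 1: RHS = -6 is not a perfect cube.
  y = -1: RHS = -32 is not a perfect cube.
  y = 2: RHS = 85 is not a perfect cube.
  y = -2: RHS = -123 is not a perfect cube.
  y = 3: RHS = 332 is not a perfect cube.
  y = -3: RHS = -370 is not a perfect cube.
Continuing the search up to |y| = 45 finds no solutions either.
No (x, y) in the scanned range satisfies the equation.

No integer solutions with |y| ≤ 45.


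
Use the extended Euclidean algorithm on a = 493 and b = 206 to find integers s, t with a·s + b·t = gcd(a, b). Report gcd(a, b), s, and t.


Euclidean algorithm on (493, 206) — divide until remainder is 0:
  493 = 2 · 206 + 81
  206 = 2 · 81 + 44
  81 = 1 · 44 + 37
  44 = 1 · 37 + 7
  37 = 5 · 7 + 2
  7 = 3 · 2 + 1
  2 = 2 · 1 + 0
gcd(493, 206) = 1.
Track Bezout coefficients alongside the remainders: start with r₀ = 493 = a·1 + b·0 (s = 1, t = 0) and r₁ = 206 = a·0 + b·1 (s = 0, t = 1); each new remainder r_{k+1} = r_{k-1} − q_k·r_k inherits s_{k+1} = s_{k-1} − q_k·s_k, t_{k+1} = t_{k-1} − q_k·t_k, so r_k = a·s_k + b·t_k at every step:
  q = 2: r = 81, s = 1 − 2·0 = 1, t = 0 − 2·1 = -2  (check: 493·1 + 206·(-2) = 81)
  q = 2: r = 44, s = 0 − 2·1 = -2, t = 1 − 2·(-2) = 5  (check: 493·(-2) + 206·5 = 44)
  q = 1: r = 37, s = 1 − 1·(-2) = 3, t = -2 − 1·5 = -7  (check: 493·3 + 206·(-7) = 37)
  q = 1: r = 7, s = -2 − 1·3 = -5, t = 5 − 1·(-7) = 12  (check: 493·(-5) + 206·12 = 7)
  q = 5: r = 2, s = 3 − 5·(-5) = 28, t = -7 − 5·12 = -67  (check: 493·28 + 206·(-67) = 2)
  q = 3: r = 1, s = -5 − 3·28 = -89, t = 12 − 3·(-67) = 213  (check: 493·(-89) + 206·213 = 1)
The row with r = 1 (the gcd) gives the Bezout coefficients s = -89, t = 213.
Result: 493 · (-89) + 206 · (213) = 1.

gcd(493, 206) = 1; s = -89, t = 213 (check: 493·(-89) + 206·213 = 1).


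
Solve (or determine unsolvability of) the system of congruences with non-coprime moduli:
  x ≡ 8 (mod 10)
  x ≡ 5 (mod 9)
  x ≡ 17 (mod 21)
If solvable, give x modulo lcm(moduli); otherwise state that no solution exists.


Moduli 10, 9, 21 are not pairwise coprime, so CRT works modulo lcm(m_i) when all pairwise compatibility conditions hold.
Pairwise compatibility: gcd(m_i, m_j) must divide a_i - a_j for every pair.
Merge one congruence at a time:
  Start: x ≡ 8 (mod 10).
  Combine with x ≡ 5 (mod 9): gcd(10, 9) = 1; 5 - 8 = -3, which IS divisible by 1, so compatible.
    Write x = 8 + 10·t and substitute into x ≡ 5 (mod 9): 10·t ≡ 5 − 8 = -3 (mod 9).
    Reduce coefficients mod 9: 1·t ≡ 6 (mod 9).
    So t ≡ 6 (mod 9).
    Then x = 8 + 10·6 = 68, valid modulo lcm(10, 9) = 90: x ≡ 68 (mod 90).
  Combine with x ≡ 17 (mod 21): gcd(90, 21) = 3; 17 - 68 = -51, which IS divisible by 3, so compatible.
    Write x = 68 + 90·t and substitute into x ≡ 17 (mod 21): 90·t ≡ 17 − 68 = -51 (mod 21).
    Divide the congruence (and modulus) by g = 3: 30·t ≡ -17 (mod 7).
    Reduce coefficients mod 7: 2·t ≡ 4 (mod 7).
    The inverse of 2 mod 7 is 4 (since 2·4 = 8 = 1·7 + 1), so t ≡ 4·4 = 16 ≡ 2 (mod 7).
    Then x = 68 + 90·2 = 248, valid modulo lcm(90, 21) = 630: x ≡ 248 (mod 630).
Verify: 248 mod 10 = 8, 248 mod 9 = 5, 248 mod 21 = 17.

x ≡ 248 (mod 630).


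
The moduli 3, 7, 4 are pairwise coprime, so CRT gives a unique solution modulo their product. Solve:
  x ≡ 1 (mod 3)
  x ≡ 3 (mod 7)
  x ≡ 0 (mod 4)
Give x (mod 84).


Moduli 3, 7, 4 are pairwise coprime; by CRT there is a unique solution modulo M = 3 · 7 · 4 = 84.
Solve pairwise, accumulating the modulus:
  Start with x ≡ 1 (mod 3).
  Combine with x ≡ 3 (mod 7): since gcd(3, 7) = 1, we get a unique residue mod 21.
    Write x = 1 + 3·t and substitute into x ≡ 3 (mod 7): 3·t ≡ 3 − 1 = 2 (mod 7).
    The inverse of 3 mod 7 is 5 (since 3·5 = 15 = 2·7 + 1), so t ≡ 5·2 = 10 ≡ 3 (mod 7).
    Then x = 1 + 3·3 = 10, valid modulo lcm(3, 7) = 21: x ≡ 10 (mod 21).
  Combine with x ≡ 0 (mod 4): since gcd(21, 4) = 1, we get a unique residue mod 84.
    Write x = 10 + 21·t and substitute into x ≡ 0 (mod 4): 21·t ≡ 0 − 10 = -10 (mod 4).
    Reduce coefficients mod 4: 1·t ≡ 2 (mod 4).
    So t ≡ 2 (mod 4).
    Then x = 10 + 21·2 = 52, valid modulo lcm(21, 4) = 84: x ≡ 52 (mod 84).
Verify: 52 mod 3 = 1 ✓, 52 mod 7 = 3 ✓, 52 mod 4 = 0 ✓.

x ≡ 52 (mod 84).


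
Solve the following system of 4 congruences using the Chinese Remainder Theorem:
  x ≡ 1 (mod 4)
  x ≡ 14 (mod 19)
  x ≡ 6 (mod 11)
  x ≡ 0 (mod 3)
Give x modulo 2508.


Product of moduli M = 4 · 19 · 11 · 3 = 2508.
Merge one congruence at a time:
  Start: x ≡ 1 (mod 4).
  Combine with x ≡ 14 (mod 19); new modulus lcm = 76.
    Write x = 1 + 4·t and substitute into x ≡ 14 (mod 19): 4·t ≡ 14 − 1 = 13 (mod 19).
    The inverse of 4 mod 19 is 5 (since 4·5 = 20 = 1·19 + 1), so t ≡ 5·13 = 65 ≡ 8 (mod 19).
    Then x = 1 + 4·8 = 33, valid modulo lcm(4, 19) = 76: x ≡ 33 (mod 76).
  Combine with x ≡ 6 (mod 11); new modulus lcm = 836.
    Write x = 33 + 76·t and substitute into x ≡ 6 (mod 11): 76·t ≡ 6 − 33 = -27 (mod 11).
    Reduce coefficients mod 11: 10·t ≡ 6 (mod 11).
    The inverse of 10 mod 11 is 10 (since 10·10 = 100 = 9·11 + 1), so t ≡ 10·6 = 60 ≡ 5 (mod 11).
    Then x = 33 + 76·5 = 413, valid modulo lcm(76, 11) = 836: x ≡ 413 (mod 836).
  Combine with x ≡ 0 (mod 3); new modulus lcm = 2508.
    Write x = 413 + 836·t and substitute into x ≡ 0 (mod 3): 836·t ≡ 0 − 413 = -413 (mod 3).
    Reduce coefficients mod 3: 2·t ≡ 1 (mod 3).
    The inverse of 2 mod 3 is 2 (since 2·2 = 4 = 1·3 + 1), so t ≡ 2·1 = 2 ≡ 2 (mod 3).
    Then x = 413 + 836·2 = 2085, valid modulo lcm(836, 3) = 2508: x ≡ 2085 (mod 2508).
Verify against each original: 2085 mod 4 = 1, 2085 mod 19 = 14, 2085 mod 11 = 6, 2085 mod 3 = 0.

x ≡ 2085 (mod 2508).


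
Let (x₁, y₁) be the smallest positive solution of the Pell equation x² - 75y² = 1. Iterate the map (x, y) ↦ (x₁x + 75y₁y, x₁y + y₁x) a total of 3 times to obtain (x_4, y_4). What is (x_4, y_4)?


Step 1: Find the fundamental solution (x₁, y₁) of x² - 75y² = 1.
  Expand √75 as a continued fraction. a₀ = ⌊√75⌋ = 8; iterate m_{k+1} = d_k·a_k − m_k, d_{k+1} = (75 − m_{k+1}²)/d_k, a_{k+1} = ⌊(a₀ + m_{k+1})/d_{k+1}⌋ (starting m₀ = 0, d₀ = 1), with convergents p_k = a_k·p_{k-1} + p_{k-2}, q_k = a_k·q_{k-1} + q_{k-2} (p₋₁ = 1, q₋₁ = 0):
  k = 0: a₀ = 8; p₀/q₀ = 8/1; p₀² − 75·q₀² = 64 − 75 = -11.
  k = 1: m = 8, d = 11, a = ⌊(8 + 8)/11⌋ = 1; p/q = (1·8 + 1)/(1·1 + 0) = 9/1; p² − 75·q² = 81 − 75 = 6.
  k = 2: m = 3, d = 6, a = ⌊(8 + 3)/6⌋ = 1; p/q = (1·9 + 8)/(1·1 + 1) = 17/2; p² − 75·q² = 289 − 300 = -11.
  k = 3: m = 3, d = 11, a = ⌊(8 + 3)/11⌋ = 1; p/q = (1·17 + 9)/(1·2 + 1) = 26/3; p² − 75·q² = 676 − 675 = 1.
  The first convergent with p² − 75·q² = 1 gives the fundamental solution (x₁, y₁) = (26, 3).
Step 2: Apply the recurrence (x_{n+1}, y_{n+1}) = (x₁x_n + 75y₁y_n, x₁y_n + y₁x_n) repeatedly.
  From (x_1, y_1) = (26, 3): x_2 = 26·26 + 75·3·3 = 1351; y_2 = 26·3 + 3·26 = 156.
  From (x_2, y_2) = (1351, 156): x_3 = 26·1351 + 75·3·156 = 70226; y_3 = 26·156 + 3·1351 = 8109.
  From (x_3, y_3) = (70226, 8109): x_4 = 26·70226 + 75·3·8109 = 3650401; y_4 = 26·8109 + 3·70226 = 421512.
Step 3: Verify x_4² - 75·y_4² = 13325427460801 - 13325427460800 = 1 (should be 1). ✓

(x_1, y_1) = (26, 3); (x_4, y_4) = (3650401, 421512).


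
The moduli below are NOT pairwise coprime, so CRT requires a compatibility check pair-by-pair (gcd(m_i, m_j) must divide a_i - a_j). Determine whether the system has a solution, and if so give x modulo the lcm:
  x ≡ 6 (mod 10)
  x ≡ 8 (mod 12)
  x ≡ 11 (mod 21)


Moduli 10, 12, 21 are not pairwise coprime, so CRT works modulo lcm(m_i) when all pairwise compatibility conditions hold.
Pairwise compatibility: gcd(m_i, m_j) must divide a_i - a_j for every pair.
Merge one congruence at a time:
  Start: x ≡ 6 (mod 10).
  Combine with x ≡ 8 (mod 12): gcd(10, 12) = 2; 8 - 6 = 2, which IS divisible by 2, so compatible.
    Write x = 6 + 10·t and substitute into x ≡ 8 (mod 12): 10·t ≡ 8 − 6 = 2 (mod 12).
    Divide the congruence (and modulus) by g = 2: 5·t ≡ 1 (mod 6).
    The inverse of 5 mod 6 is 5 (since 5·5 = 25 = 4·6 + 1), so t ≡ 5·1 = 5 ≡ 5 (mod 6).
    Then x = 6 + 10·5 = 56, valid modulo lcm(10, 12) = 60: x ≡ 56 (mod 60).
  Combine with x ≡ 11 (mod 21): gcd(60, 21) = 3; 11 - 56 = -45, which IS divisible by 3, so compatible.
    Write x = 56 + 60·t and substitute into x ≡ 11 (mod 21): 60·t ≡ 11 − 56 = -45 (mod 21).
    Divide the congruence (and modulus) by g = 3: 20·t ≡ -15 (mod 7).
    Reduce coefficients mod 7: 6·t ≡ 6 (mod 7).
    The inverse of 6 mod 7 is 6 (since 6·6 = 36 = 5·7 + 1), so t ≡ 6·6 = 36 ≡ 1 (mod 7).
    Then x = 56 + 60·1 = 116, valid modulo lcm(60, 21) = 420: x ≡ 116 (mod 420).
Verify: 116 mod 10 = 6, 116 mod 12 = 8, 116 mod 21 = 11.

x ≡ 116 (mod 420).


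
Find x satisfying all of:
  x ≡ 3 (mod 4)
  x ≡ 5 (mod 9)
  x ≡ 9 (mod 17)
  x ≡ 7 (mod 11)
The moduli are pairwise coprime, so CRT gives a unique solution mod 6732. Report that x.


Product of moduli M = 4 · 9 · 17 · 11 = 6732.
Merge one congruence at a time:
  Start: x ≡ 3 (mod 4).
  Combine with x ≡ 5 (mod 9); new modulus lcm = 36.
    Write x = 3 + 4·t and substitute into x ≡ 5 (mod 9): 4·t ≡ 5 − 3 = 2 (mod 9).
    The inverse of 4 mod 9 is 7 (since 4·7 = 28 = 3·9 + 1), so t ≡ 7·2 = 14 ≡ 5 (mod 9).
    Then x = 3 + 4·5 = 23, valid modulo lcm(4, 9) = 36: x ≡ 23 (mod 36).
  Combine with x ≡ 9 (mod 17); new modulus lcm = 612.
    Write x = 23 + 36·t and substitute into x ≡ 9 (mod 17): 36·t ≡ 9 − 23 = -14 (mod 17).
    Reduce coefficients mod 17: 2·t ≡ 3 (mod 17).
    The inverse of 2 mod 17 is 9 (since 2·9 = 18 = 1·17 + 1), so t ≡ 9·3 = 27 ≡ 10 (mod 17).
    Then x = 23 + 36·10 = 383, valid modulo lcm(36, 17) = 612: x ≡ 383 (mod 612).
  Combine with x ≡ 7 (mod 11); new modulus lcm = 6732.
    Write x = 383 + 612·t and substitute into x ≡ 7 (mod 11): 612·t ≡ 7 − 383 = -376 (mod 11).
    Reduce coefficients mod 11: 7·t ≡ 9 (mod 11).
    The inverse of 7 mod 11 is 8 (since 7·8 = 56 = 5·11 + 1), so t ≡ 8·9 = 72 ≡ 6 (mod 11).
    Then x = 383 + 612·6 = 4055, valid modulo lcm(612, 11) = 6732: x ≡ 4055 (mod 6732).
Verify against each original: 4055 mod 4 = 3, 4055 mod 9 = 5, 4055 mod 17 = 9, 4055 mod 11 = 7.

x ≡ 4055 (mod 6732).


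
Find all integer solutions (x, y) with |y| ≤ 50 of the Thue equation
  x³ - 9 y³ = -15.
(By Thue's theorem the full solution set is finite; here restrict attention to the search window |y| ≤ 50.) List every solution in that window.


The equation is x³ - 9y³ = -15. For fixed y, x³ = 9·y³ − 15, so a solution requires the RHS to be a perfect cube.
Strategy: iterate y from -50 to 50, compute RHS = 9·y³ − 15, and check whether it is a (positive or negative) perfect cube.
Check small values of y:
  y = 0: RHS = -15 is not a perfect cube.
  y = 1: RHS = -6 is not a perfect cube.
  y = -1: RHS = -24 is not a perfect cube.
  y = 2: RHS = 57 is not a perfect cube.
  y = -2: RHS = -87 is not a perfect cube.
  y = 3: RHS = 228 is not a perfect cube.
  y = -3: RHS = -258 is not a perfect cube.
Continuing the search up to |y| = 50 finds no solutions either.
No (x, y) in the scanned range satisfies the equation.

No integer solutions with |y| ≤ 50.


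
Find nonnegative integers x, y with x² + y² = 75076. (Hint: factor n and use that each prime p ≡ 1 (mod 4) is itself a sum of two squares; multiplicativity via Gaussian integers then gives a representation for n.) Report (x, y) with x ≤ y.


Step 1: Factor n = 75076 = 2^2 · 137^2.
Step 2: Check the mod-4 condition on each prime factor: 2 = 2 (special); 137 ≡ 1 (mod 4), exponent 2.
All primes ≡ 3 (mod 4) appear to even exponent (or don't appear), so by the two-squares theorem n IS expressible as a sum of two squares.
Step 3: Build a representation. Group n = k² · m with k = 2 and m = 137 · 137 = 18769 (a product of primes ≡ 1 (mod 4)); a representation of m scales to one of n via (k·x)² + (k·y)² = k²(x² + y²). Each prime p ≡ 1 (mod 4) is itself a sum of two squares; find a² by testing p − a² for a perfect square:
  137: 137 − 1² = 136, 137 − 2² = 133, 137 − 3² = 128, 137 − 4² = 121 = 11² ⇒ 137 = 4² + 11².
  Combine using the Brahmagupta–Fibonacci identity (a² + b²)(c² + d²) = (ac − bd)² + (ad + bc)² = (ac + bd)² + (ad − bc)²:
  137 · 137 = 18769: from (4² + 11²)(4² + 11²), take (4·4 − 11·11, 4·11 + 11·4) = (16 − 121, 44 + 44) = (-105, 88); dropping signs (only squares matter) gives (105, 88); check 105² + 88² = 11025 + 7744 = 18769 ✓.
  Scale by k = 2: (2·105, 2·88) = (210, 176).
Step 4: Order so x ≤ y and verify: 176² + 210² = 30976 + 44100 = 75076 = n. ✓

n = 75076 = 176² + 210² (one valid representation with x ≤ y).


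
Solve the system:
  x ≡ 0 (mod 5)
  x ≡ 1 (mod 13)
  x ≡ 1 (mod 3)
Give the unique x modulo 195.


Moduli 5, 13, 3 are pairwise coprime; by CRT there is a unique solution modulo M = 5 · 13 · 3 = 195.
Solve pairwise, accumulating the modulus:
  Start with x ≡ 0 (mod 5).
  Combine with x ≡ 1 (mod 13): since gcd(5, 13) = 1, we get a unique residue mod 65.
    Write x = 0 + 5·t and substitute into x ≡ 1 (mod 13): 5·t ≡ 1 − 0 = 1 (mod 13).
    The inverse of 5 mod 13 is 8 (since 5·8 = 40 = 3·13 + 1), so t ≡ 8·1 = 8 ≡ 8 (mod 13).
    Then x = 0 + 5·8 = 40, valid modulo lcm(5, 13) = 65: x ≡ 40 (mod 65).
  Combine with x ≡ 1 (mod 3): since gcd(65, 3) = 1, we get a unique residue mod 195.
    Write x = 40 + 65·t and substitute into x ≡ 1 (mod 3): 65·t ≡ 1 − 40 = -39 (mod 3).
    Reduce coefficients mod 3: 2·t ≡ 0 (mod 3).
    The inverse of 2 mod 3 is 2 (since 2·2 = 4 = 1·3 + 1), so t ≡ 2·0 = 0 ≡ 0 (mod 3).
    Then x = 40 + 65·0 = 40, valid modulo lcm(65, 3) = 195: x ≡ 40 (mod 195).
Verify: 40 mod 5 = 0 ✓, 40 mod 13 = 1 ✓, 40 mod 3 = 1 ✓.

x ≡ 40 (mod 195).


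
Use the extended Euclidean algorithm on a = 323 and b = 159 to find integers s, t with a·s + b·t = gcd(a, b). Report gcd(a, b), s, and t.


Euclidean algorithm on (323, 159) — divide until remainder is 0:
  323 = 2 · 159 + 5
  159 = 31 · 5 + 4
  5 = 1 · 4 + 1
  4 = 4 · 1 + 0
gcd(323, 159) = 1.
Track Bezout coefficients alongside the remainders: start with r₀ = 323 = a·1 + b·0 (s = 1, t = 0) and r₁ = 159 = a·0 + b·1 (s = 0, t = 1); each new remainder r_{k+1} = r_{k-1} − q_k·r_k inherits s_{k+1} = s_{k-1} − q_k·s_k, t_{k+1} = t_{k-1} − q_k·t_k, so r_k = a·s_k + b·t_k at every step:
  q = 2: r = 5, s = 1 − 2·0 = 1, t = 0 − 2·1 = -2  (check: 323·1 + 159·(-2) = 5)
  q = 31: r = 4, s = 0 − 31·1 = -31, t = 1 − 31·(-2) = 63  (check: 323·(-31) + 159·63 = 4)
  q = 1: r = 1, s = 1 − 1·(-31) = 32, t = -2 − 1·63 = -65  (check: 323·32 + 159·(-65) = 1)
The row with r = 1 (the gcd) gives the Bezout coefficients s = 32, t = -65.
Result: 323 · (32) + 159 · (-65) = 1.

gcd(323, 159) = 1; s = 32, t = -65 (check: 323·32 + 159·(-65) = 1).


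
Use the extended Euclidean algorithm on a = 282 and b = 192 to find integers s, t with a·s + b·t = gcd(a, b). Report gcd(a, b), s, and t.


Euclidean algorithm on (282, 192) — divide until remainder is 0:
  282 = 1 · 192 + 90
  192 = 2 · 90 + 12
  90 = 7 · 12 + 6
  12 = 2 · 6 + 0
gcd(282, 192) = 6.
Track Bezout coefficients alongside the remainders: start with r₀ = 282 = a·1 + b·0 (s = 1, t = 0) and r₁ = 192 = a·0 + b·1 (s = 0, t = 1); each new remainder r_{k+1} = r_{k-1} − q_k·r_k inherits s_{k+1} = s_{k-1} − q_k·s_k, t_{k+1} = t_{k-1} − q_k·t_k, so r_k = a·s_k + b·t_k at every step:
  q = 1: r = 90, s = 1 − 1·0 = 1, t = 0 − 1·1 = -1  (check: 282·1 + 192·(-1) = 90)
  q = 2: r = 12, s = 0 − 2·1 = -2, t = 1 − 2·(-1) = 3  (check: 282·(-2) + 192·3 = 12)
  q = 7: r = 6, s = 1 − 7·(-2) = 15, t = -1 − 7·3 = -22  (check: 282·15 + 192·(-22) = 6)
The row with r = 6 (the gcd) gives the Bezout coefficients s = 15, t = -22.
Result: 282 · (15) + 192 · (-22) = 6.

gcd(282, 192) = 6; s = 15, t = -22 (check: 282·15 + 192·(-22) = 6).


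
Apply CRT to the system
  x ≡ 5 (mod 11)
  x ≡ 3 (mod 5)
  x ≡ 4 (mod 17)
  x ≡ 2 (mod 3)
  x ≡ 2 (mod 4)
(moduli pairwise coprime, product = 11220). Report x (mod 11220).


Product of moduli M = 11 · 5 · 17 · 3 · 4 = 11220.
Merge one congruence at a time:
  Start: x ≡ 5 (mod 11).
  Combine with x ≡ 3 (mod 5); new modulus lcm = 55.
    Write x = 5 + 11·t and substitute into x ≡ 3 (mod 5): 11·t ≡ 3 − 5 = -2 (mod 5).
    Reduce coefficients mod 5: 1·t ≡ 3 (mod 5).
    So t ≡ 3 (mod 5).
    Then x = 5 + 11·3 = 38, valid modulo lcm(11, 5) = 55: x ≡ 38 (mod 55).
  Combine with x ≡ 4 (mod 17); new modulus lcm = 935.
    Write x = 38 + 55·t and substitute into x ≡ 4 (mod 17): 55·t ≡ 4 − 38 = -34 (mod 17).
    Reduce coefficients mod 17: 4·t ≡ 0 (mod 17).
    The inverse of 4 mod 17 is 13 (since 4·13 = 52 = 3·17 + 1), so t ≡ 13·0 = 0 ≡ 0 (mod 17).
    Then x = 38 + 55·0 = 38, valid modulo lcm(55, 17) = 935: x ≡ 38 (mod 935).
  Combine with x ≡ 2 (mod 3); new modulus lcm = 2805.
    Write x = 38 + 935·t and substitute into x ≡ 2 (mod 3): 935·t ≡ 2 − 38 = -36 (mod 3).
    Reduce coefficients mod 3: 2·t ≡ 0 (mod 3).
    The inverse of 2 mod 3 is 2 (since 2·2 = 4 = 1·3 + 1), so t ≡ 2·0 = 0 ≡ 0 (mod 3).
    Then x = 38 + 935·0 = 38, valid modulo lcm(935, 3) = 2805: x ≡ 38 (mod 2805).
  Combine with x ≡ 2 (mod 4); new modulus lcm = 11220.
    Write x = 38 + 2805·t and substitute into x ≡ 2 (mod 4): 2805·t ≡ 2 − 38 = -36 (mod 4).
    Reduce coefficients mod 4: 1·t ≡ 0 (mod 4).
    So t ≡ 0 (mod 4).
    Then x = 38 + 2805·0 = 38, valid modulo lcm(2805, 4) = 11220: x ≡ 38 (mod 11220).
Verify against each original: 38 mod 11 = 5, 38 mod 5 = 3, 38 mod 17 = 4, 38 mod 3 = 2, 38 mod 4 = 2.

x ≡ 38 (mod 11220).


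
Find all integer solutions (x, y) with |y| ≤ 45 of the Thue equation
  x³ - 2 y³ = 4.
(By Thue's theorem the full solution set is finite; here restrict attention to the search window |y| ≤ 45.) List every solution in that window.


The equation is x³ - 2y³ = 4. For fixed y, x³ = 2·y³ + 4, so a solution requires the RHS to be a perfect cube.
Strategy: iterate y from -45 to 45, compute RHS = 2·y³ + 4, and check whether it is a (positive or negative) perfect cube.
Check small values of y:
  y = 0: RHS = 4 is not a perfect cube.
  y = 1: RHS = 6 is not a perfect cube.
  y = -1: RHS = 2 is not a perfect cube.
  y = 2: RHS = 20 is not a perfect cube.
  y = -2: RHS = -12 is not a perfect cube.
  y = 3: RHS = 58 is not a perfect cube.
  y = -3: RHS = -50 is not a perfect cube.
Continuing the search up to |y| = 45 finds no solutions either.
No (x, y) in the scanned range satisfies the equation.

No integer solutions with |y| ≤ 45.


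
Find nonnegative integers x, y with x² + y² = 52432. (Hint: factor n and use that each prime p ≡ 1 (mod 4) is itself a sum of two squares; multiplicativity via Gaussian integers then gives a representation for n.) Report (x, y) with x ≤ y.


Step 1: Factor n = 52432 = 2^4 · 29 · 113.
Step 2: Check the mod-4 condition on each prime factor: 2 = 2 (special); 29 ≡ 1 (mod 4), exponent 1; 113 ≡ 1 (mod 4), exponent 1.
All primes ≡ 3 (mod 4) appear to even exponent (or don't appear), so by the two-squares theorem n IS expressible as a sum of two squares.
Step 3: Build a representation. Group n = k² · m with k = 4 and m = 29 · 113 = 3277 (a product of primes ≡ 1 (mod 4)); a representation of m scales to one of n via (k·x)² + (k·y)² = k²(x² + y²). Each prime p ≡ 1 (mod 4) is itself a sum of two squares; find a² by testing p − a² for a perfect square:
  29: 29 − 1² = 28, 29 − 2² = 25 = 5² ⇒ 29 = 2² + 5².
  113: 113 − 1² = 112, 113 − 2² = 109, 113 − 3² = 104, 113 − 4² = 97, 113 − 5² = 88, 113 − 6² = 77, 113 − 7² = 64 = 8² ⇒ 113 = 7² + 8².
  Combine using the Brahmagupta–Fibonacci identity (a² + b²)(c² + d²) = (ac − bd)² + (ad + bc)² = (ac + bd)² + (ad − bc)²:
  29 · 113 = 3277: from (2² + 5²)(7² + 8²), take (2·7 − 5·8, 2·8 + 5·7) = (14 − 40, 16 + 35) = (-26, 51); dropping signs (only squares matter) gives (26, 51); check 26² + 51² = 676 + 2601 = 3277 ✓.
  Scale by k = 4: (4·26, 4·51) = (104, 204).
Step 4: Order so x ≤ y and verify: 104² + 204² = 10816 + 41616 = 52432 = n. ✓

n = 52432 = 104² + 204² (one valid representation with x ≤ y).


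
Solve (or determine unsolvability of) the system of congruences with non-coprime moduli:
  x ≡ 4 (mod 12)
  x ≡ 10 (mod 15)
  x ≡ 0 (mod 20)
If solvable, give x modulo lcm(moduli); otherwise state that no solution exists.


Moduli 12, 15, 20 are not pairwise coprime, so CRT works modulo lcm(m_i) when all pairwise compatibility conditions hold.
Pairwise compatibility: gcd(m_i, m_j) must divide a_i - a_j for every pair.
Merge one congruence at a time:
  Start: x ≡ 4 (mod 12).
  Combine with x ≡ 10 (mod 15): gcd(12, 15) = 3; 10 - 4 = 6, which IS divisible by 3, so compatible.
    Write x = 4 + 12·t and substitute into x ≡ 10 (mod 15): 12·t ≡ 10 − 4 = 6 (mod 15).
    Divide the congruence (and modulus) by g = 3: 4·t ≡ 2 (mod 5).
    The inverse of 4 mod 5 is 4 (since 4·4 = 16 = 3·5 + 1), so t ≡ 4·2 = 8 ≡ 3 (mod 5).
    Then x = 4 + 12·3 = 40, valid modulo lcm(12, 15) = 60: x ≡ 40 (mod 60).
  Combine with x ≡ 0 (mod 20): gcd(60, 20) = 20; 0 - 40 = -40, which IS divisible by 20, so compatible.
    Write x = 40 + 60·t and substitute into x ≡ 0 (mod 20): 60·t ≡ 0 − 40 = -40 (mod 20).
    Divide the congruence (and modulus) by g = 20: 3·t ≡ -2 (mod 1).
    Modulo 1 every t works; take t = 0.
    Then x = 40 + 60·0 = 40, valid modulo lcm(60, 20) = 60: x ≡ 40 (mod 60).
Verify: 40 mod 12 = 4, 40 mod 15 = 10, 40 mod 20 = 0.

x ≡ 40 (mod 60).


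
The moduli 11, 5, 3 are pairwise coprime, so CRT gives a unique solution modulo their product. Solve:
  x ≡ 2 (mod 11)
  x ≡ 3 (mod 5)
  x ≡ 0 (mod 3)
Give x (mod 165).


Moduli 11, 5, 3 are pairwise coprime; by CRT there is a unique solution modulo M = 11 · 5 · 3 = 165.
Solve pairwise, accumulating the modulus:
  Start with x ≡ 2 (mod 11).
  Combine with x ≡ 3 (mod 5): since gcd(11, 5) = 1, we get a unique residue mod 55.
    Write x = 2 + 11·t and substitute into x ≡ 3 (mod 5): 11·t ≡ 3 − 2 = 1 (mod 5).
    Reduce coefficients mod 5: 1·t ≡ 1 (mod 5).
    So t ≡ 1 (mod 5).
    Then x = 2 + 11·1 = 13, valid modulo lcm(11, 5) = 55: x ≡ 13 (mod 55).
  Combine with x ≡ 0 (mod 3): since gcd(55, 3) = 1, we get a unique residue mod 165.
    Write x = 13 + 55·t and substitute into x ≡ 0 (mod 3): 55·t ≡ 0 − 13 = -13 (mod 3).
    Reduce coefficients mod 3: 1·t ≡ 2 (mod 3).
    So t ≡ 2 (mod 3).
    Then x = 13 + 55·2 = 123, valid modulo lcm(55, 3) = 165: x ≡ 123 (mod 165).
Verify: 123 mod 11 = 2 ✓, 123 mod 5 = 3 ✓, 123 mod 3 = 0 ✓.

x ≡ 123 (mod 165).


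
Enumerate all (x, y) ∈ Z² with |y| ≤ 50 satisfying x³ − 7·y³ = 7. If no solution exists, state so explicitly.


The equation is x³ - 7y³ = 7. For fixed y, x³ = 7·y³ + 7, so a solution requires the RHS to be a perfect cube.
Strategy: iterate y from -50 to 50, compute RHS = 7·y³ + 7, and check whether it is a (positive or negative) perfect cube.
Check small values of y:
  y = 0: RHS = 7 is not a perfect cube.
  y = 1: RHS = 14 is not a perfect cube.
  y = -1: RHS = 0 = (0)³ ⇒ x = 0 works.
  y = 2: RHS = 63 is not a perfect cube.
  y = -2: RHS = -49 is not a perfect cube.
  y = 3: RHS = 196 is not a perfect cube.
  y = -3: RHS = -182 is not a perfect cube.
Continuing the search up to |y| = 50 finds no further solutions beyond those listed.
Collected solutions: (0, -1).

Solutions (with |y| ≤ 50): (0, -1).


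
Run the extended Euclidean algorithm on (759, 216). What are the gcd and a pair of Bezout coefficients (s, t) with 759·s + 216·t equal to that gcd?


Euclidean algorithm on (759, 216) — divide until remainder is 0:
  759 = 3 · 216 + 111
  216 = 1 · 111 + 105
  111 = 1 · 105 + 6
  105 = 17 · 6 + 3
  6 = 2 · 3 + 0
gcd(759, 216) = 3.
Track Bezout coefficients alongside the remainders: start with r₀ = 759 = a·1 + b·0 (s = 1, t = 0) and r₁ = 216 = a·0 + b·1 (s = 0, t = 1); each new remainder r_{k+1} = r_{k-1} − q_k·r_k inherits s_{k+1} = s_{k-1} − q_k·s_k, t_{k+1} = t_{k-1} − q_k·t_k, so r_k = a·s_k + b·t_k at every step:
  q = 3: r = 111, s = 1 − 3·0 = 1, t = 0 − 3·1 = -3  (check: 759·1 + 216·(-3) = 111)
  q = 1: r = 105, s = 0 − 1·1 = -1, t = 1 − 1·(-3) = 4  (check: 759·(-1) + 216·4 = 105)
  q = 1: r = 6, s = 1 − 1·(-1) = 2, t = -3 − 1·4 = -7  (check: 759·2 + 216·(-7) = 6)
  q = 17: r = 3, s = -1 − 17·2 = -35, t = 4 − 17·(-7) = 123  (check: 759·(-35) + 216·123 = 3)
The row with r = 3 (the gcd) gives the Bezout coefficients s = -35, t = 123.
Result: 759 · (-35) + 216 · (123) = 3.

gcd(759, 216) = 3; s = -35, t = 123 (check: 759·(-35) + 216·123 = 3).
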